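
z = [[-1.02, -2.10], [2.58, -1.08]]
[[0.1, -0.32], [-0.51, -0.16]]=z@[[-0.18, 0.00], [0.04, 0.15]]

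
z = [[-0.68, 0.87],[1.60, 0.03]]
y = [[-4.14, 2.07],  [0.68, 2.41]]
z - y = [[3.46, -1.20],[0.92, -2.38]]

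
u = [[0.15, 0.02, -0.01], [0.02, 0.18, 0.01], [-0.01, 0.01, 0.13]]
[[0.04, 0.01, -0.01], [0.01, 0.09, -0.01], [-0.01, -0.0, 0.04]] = u @[[0.29, 0.00, -0.02],[0.0, 0.48, -0.07],[-0.02, -0.07, 0.34]]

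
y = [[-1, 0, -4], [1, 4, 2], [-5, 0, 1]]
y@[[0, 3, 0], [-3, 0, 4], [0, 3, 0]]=[[0, -15, 0], [-12, 9, 16], [0, -12, 0]]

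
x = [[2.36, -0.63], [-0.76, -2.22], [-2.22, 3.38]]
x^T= [[2.36,-0.76,-2.22], [-0.63,-2.22,3.38]]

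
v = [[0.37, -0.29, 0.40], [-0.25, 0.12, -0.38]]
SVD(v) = [[-0.80,0.60], [0.6,0.80]] @ diag([0.769181464036283, 0.10324667250328369]) @ [[-0.58, 0.39, -0.71], [0.22, -0.76, -0.61]]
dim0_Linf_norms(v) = [0.37, 0.29, 0.4]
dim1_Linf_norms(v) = [0.4, 0.38]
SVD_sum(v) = [[0.36, -0.24, 0.44], [-0.27, 0.18, -0.33]] + [[0.01, -0.05, -0.04], [0.02, -0.06, -0.05]]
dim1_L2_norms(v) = [0.62, 0.47]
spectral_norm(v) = 0.77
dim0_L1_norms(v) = [0.62, 0.41, 0.78]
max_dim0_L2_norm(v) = 0.55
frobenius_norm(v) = 0.78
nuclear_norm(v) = 0.87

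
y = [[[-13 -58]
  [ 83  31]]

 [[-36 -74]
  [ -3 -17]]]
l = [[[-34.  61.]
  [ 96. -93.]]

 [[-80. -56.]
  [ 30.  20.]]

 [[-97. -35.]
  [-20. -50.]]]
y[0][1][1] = 31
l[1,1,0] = 30.0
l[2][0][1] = -35.0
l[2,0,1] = -35.0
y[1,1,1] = -17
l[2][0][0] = -97.0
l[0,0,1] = 61.0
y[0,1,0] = 83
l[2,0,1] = -35.0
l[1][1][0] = 30.0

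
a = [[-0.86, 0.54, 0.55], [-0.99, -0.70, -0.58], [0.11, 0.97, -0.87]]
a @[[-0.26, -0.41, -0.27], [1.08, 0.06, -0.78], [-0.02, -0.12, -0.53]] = [[0.80,0.32,-0.48],[-0.49,0.43,1.12],[1.04,0.12,-0.33]]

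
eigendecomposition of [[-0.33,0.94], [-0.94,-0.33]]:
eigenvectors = [[0.71+0.00j, (0.71-0j)], [0.71j, -0.71j]]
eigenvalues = [(-0.33+0.94j), (-0.33-0.94j)]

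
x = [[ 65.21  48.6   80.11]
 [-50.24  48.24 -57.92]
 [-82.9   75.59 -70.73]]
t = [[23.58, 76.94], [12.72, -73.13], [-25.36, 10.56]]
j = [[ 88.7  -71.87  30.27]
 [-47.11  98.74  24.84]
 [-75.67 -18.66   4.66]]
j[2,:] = [-75.67, -18.66, 4.66]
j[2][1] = -18.66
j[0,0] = 88.7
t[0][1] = 76.94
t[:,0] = [23.58, 12.72, -25.36]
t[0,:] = [23.58, 76.94]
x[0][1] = 48.6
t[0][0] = 23.58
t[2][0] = -25.36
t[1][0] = 12.72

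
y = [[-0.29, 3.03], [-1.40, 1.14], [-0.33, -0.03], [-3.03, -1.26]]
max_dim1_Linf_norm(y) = 3.03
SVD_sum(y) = [[1.36, 1.77],[0.03, 0.04],[-0.14, -0.18],[-1.73, -2.26]] + [[-1.65,1.26], [-1.43,1.1], [-0.19,0.15], [-1.3,1.0]]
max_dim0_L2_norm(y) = 3.47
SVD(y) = [[-0.62, 0.65], [-0.02, 0.56], [0.06, 0.08], [0.78, 0.51]] @ diag([3.6198736097448574, 3.209270173960543]) @ [[-0.61,-0.79], [-0.79,0.61]]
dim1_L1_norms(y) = [3.32, 2.54, 0.36, 4.29]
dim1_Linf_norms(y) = [3.03, 1.4, 0.33, 3.03]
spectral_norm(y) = 3.62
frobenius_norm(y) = 4.84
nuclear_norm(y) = 6.83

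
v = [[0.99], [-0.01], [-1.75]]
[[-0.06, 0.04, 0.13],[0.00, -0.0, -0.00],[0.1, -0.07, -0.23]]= v@[[-0.06,0.04,0.13]]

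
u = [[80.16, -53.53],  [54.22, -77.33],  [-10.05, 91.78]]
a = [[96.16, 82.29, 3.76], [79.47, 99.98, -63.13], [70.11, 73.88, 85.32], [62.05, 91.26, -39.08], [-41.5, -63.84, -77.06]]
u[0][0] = 80.16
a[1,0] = 79.47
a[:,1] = [82.29, 99.98, 73.88, 91.26, -63.84]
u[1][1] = -77.33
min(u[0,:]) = -53.53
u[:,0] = [80.16, 54.22, -10.05]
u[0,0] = 80.16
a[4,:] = [-41.5, -63.84, -77.06]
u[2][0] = -10.05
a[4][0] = -41.5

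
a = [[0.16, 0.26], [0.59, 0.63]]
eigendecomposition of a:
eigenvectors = [[-0.76, -0.35],[0.65, -0.94]]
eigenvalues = [-0.06, 0.85]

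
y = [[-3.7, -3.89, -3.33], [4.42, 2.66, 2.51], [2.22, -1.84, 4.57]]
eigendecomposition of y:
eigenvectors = [[0.69+0.00j, 0.69-0.00j, -0.48+0.00j], [-0.47-0.34j, -0.47+0.34j, 0.10+0.00j], [-0.25-0.35j, -0.25+0.35j, 0.87+0.00j]]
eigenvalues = [(0.21+3.65j), (0.21-3.65j), (3.12+0j)]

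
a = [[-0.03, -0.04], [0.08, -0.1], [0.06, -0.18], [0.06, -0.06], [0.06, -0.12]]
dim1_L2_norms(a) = [0.05, 0.13, 0.19, 0.08, 0.13]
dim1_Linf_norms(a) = [0.04, 0.1, 0.18, 0.06, 0.12]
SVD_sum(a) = [[0.01,-0.02],  [0.06,-0.11],  [0.08,-0.17],  [0.04,-0.07],  [0.06,-0.12]] + [[-0.04, -0.02], [0.02, 0.01], [-0.02, -0.01], [0.02, 0.01], [0.00, 0.0]]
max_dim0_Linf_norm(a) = 0.18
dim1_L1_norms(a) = [0.07, 0.18, 0.24, 0.12, 0.18]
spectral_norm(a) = 0.28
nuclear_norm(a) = 0.34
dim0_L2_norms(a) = [0.13, 0.25]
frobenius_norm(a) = 0.28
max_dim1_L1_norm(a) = 0.24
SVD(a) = [[0.08,  -0.69], [0.45,  0.43], [0.68,  -0.40], [0.29,  0.43], [0.49,  0.02]] @ diag([0.27557896666537796, 0.06446885396563583]) @ [[0.44, -0.9], [0.90, 0.44]]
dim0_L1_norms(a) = [0.29, 0.5]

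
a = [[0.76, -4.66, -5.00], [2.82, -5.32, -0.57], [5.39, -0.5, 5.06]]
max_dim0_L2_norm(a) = 7.14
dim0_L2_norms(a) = [6.13, 7.09, 7.14]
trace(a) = 0.50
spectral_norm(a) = 8.63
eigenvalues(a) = [(1.82+4.57j), (1.82-4.57j), (-3.15+0j)]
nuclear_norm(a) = 17.68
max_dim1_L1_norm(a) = 10.95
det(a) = -76.19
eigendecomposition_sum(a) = [[-0.25+3.80j, -0.92-2.00j, (-2.78+1.59j)], [(0.5+1.32j), (-0.62-0.53j), (-0.69+0.97j)], [(3.05-1.82j), (-1.05+1.76j), (2.69+1.3j)]] + [[(-0.25-3.8j), (-0.92+2j), -2.78-1.59j], [(0.5-1.32j), -0.62+0.53j, -0.69-0.97j], [(3.05+1.82j), (-1.05-1.76j), (2.69-1.3j)]] + [[1.25-0.00j, (-2.82+0j), 0.57-0.00j],[(1.81-0j), -4.08+0.00j, 0.82-0.00j],[-0.71+0.00j, 1.60-0.00j, -0.32+0.00j]]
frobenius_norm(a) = 11.78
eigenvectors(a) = [[0.71+0.00j, (0.71-0j), (-0.54+0j)],[(0.24-0.11j), 0.24+0.11j, -0.78+0.00j],[-0.37-0.54j, -0.37+0.54j, (0.31+0j)]]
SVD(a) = [[-0.79, 0.1, -0.61], [-0.46, 0.57, 0.68], [0.41, 0.82, -0.4]] @ diag([8.627146453696366, 7.944512276249434, 1.1116063867197765]) @ [[0.04,0.68,0.73], [0.77,-0.49,0.42], [-0.64,-0.54,0.54]]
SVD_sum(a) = [[-0.26,-4.65,-4.95], [-0.15,-2.70,-2.88], [0.13,2.43,2.58]] + [[0.58,-0.37,0.32], [3.46,-2.21,1.89], [4.97,-3.17,2.72]] + [[0.43, 0.37, -0.37], [-0.49, -0.41, 0.41], [0.29, 0.24, -0.24]]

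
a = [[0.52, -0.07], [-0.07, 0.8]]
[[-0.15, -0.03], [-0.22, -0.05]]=a @ [[-0.33, -0.07], [-0.31, -0.07]]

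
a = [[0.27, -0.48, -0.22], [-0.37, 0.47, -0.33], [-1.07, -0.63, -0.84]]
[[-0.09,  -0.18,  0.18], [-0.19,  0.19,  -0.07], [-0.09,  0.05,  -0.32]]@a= [[-0.15, -0.15, -0.07], [-0.05, 0.22, 0.04], [0.3, 0.27, 0.27]]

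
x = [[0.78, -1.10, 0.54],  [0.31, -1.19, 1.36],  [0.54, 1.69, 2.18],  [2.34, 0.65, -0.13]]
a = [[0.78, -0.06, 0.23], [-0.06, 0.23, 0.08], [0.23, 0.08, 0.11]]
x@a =[[0.8, -0.26, 0.15],[0.63, -0.18, 0.13],[0.82, 0.53, 0.5],[1.76, -0.00, 0.58]]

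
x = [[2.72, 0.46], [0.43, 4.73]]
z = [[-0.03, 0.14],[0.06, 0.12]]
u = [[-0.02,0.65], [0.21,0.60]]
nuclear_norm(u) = 1.06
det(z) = -0.01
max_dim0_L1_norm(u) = 1.25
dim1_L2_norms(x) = [2.76, 4.75]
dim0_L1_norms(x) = [3.15, 5.19]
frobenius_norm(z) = 0.20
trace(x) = 7.45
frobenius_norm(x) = 5.49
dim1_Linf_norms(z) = [0.14, 0.12]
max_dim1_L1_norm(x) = 5.16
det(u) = -0.15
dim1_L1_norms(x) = [3.18, 5.16]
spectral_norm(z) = 0.19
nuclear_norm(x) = 7.45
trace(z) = 0.09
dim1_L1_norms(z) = [0.17, 0.18]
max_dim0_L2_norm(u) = 0.88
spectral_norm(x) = 4.82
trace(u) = 0.58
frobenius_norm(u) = 0.91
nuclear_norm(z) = 0.25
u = z @ x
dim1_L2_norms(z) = [0.14, 0.13]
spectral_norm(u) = 0.89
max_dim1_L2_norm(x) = 4.75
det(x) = 12.67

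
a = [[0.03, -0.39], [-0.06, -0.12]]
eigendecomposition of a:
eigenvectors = [[0.97, 0.85], [-0.24, 0.53]]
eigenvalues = [0.13, -0.22]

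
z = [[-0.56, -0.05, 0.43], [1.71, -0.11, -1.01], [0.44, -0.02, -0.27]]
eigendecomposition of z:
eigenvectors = [[0.24,-0.10,0.40], [-0.94,-0.97,0.7], [-0.24,-0.21,0.6]]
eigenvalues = [-0.79, -0.15, -0.0]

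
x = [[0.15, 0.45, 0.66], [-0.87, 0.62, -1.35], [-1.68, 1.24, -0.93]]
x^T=[[0.15,-0.87,-1.68], [0.45,0.62,1.24], [0.66,-1.35,-0.93]]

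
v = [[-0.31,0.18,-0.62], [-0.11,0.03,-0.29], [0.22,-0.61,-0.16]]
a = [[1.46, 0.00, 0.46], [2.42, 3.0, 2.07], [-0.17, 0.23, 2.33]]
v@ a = [[0.09, 0.4, -1.21], [-0.04, 0.02, -0.66], [-1.13, -1.87, -1.53]]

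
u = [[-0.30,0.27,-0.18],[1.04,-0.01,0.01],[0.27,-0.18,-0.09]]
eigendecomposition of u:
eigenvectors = [[0.38,  0.41,  -0.13], [0.92,  -0.75,  0.53], [-0.13,  -0.51,  0.84]]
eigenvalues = [0.42, -0.57, -0.25]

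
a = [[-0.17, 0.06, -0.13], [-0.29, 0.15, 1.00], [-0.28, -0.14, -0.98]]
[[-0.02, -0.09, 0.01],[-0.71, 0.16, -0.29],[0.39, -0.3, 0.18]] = a@[[0.55, 0.25, 0.19],[0.06, -0.19, 0.14],[-0.56, 0.26, -0.26]]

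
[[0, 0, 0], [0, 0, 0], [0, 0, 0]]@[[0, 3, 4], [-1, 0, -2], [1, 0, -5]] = [[0, 0, 0], [0, 0, 0], [0, 0, 0]]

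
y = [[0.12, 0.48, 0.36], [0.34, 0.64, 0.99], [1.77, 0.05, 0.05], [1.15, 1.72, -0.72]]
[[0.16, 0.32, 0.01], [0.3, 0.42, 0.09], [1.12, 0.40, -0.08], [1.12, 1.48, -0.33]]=y@[[0.63, 0.21, -0.05], [0.21, 0.68, -0.09], [-0.05, -0.09, 0.17]]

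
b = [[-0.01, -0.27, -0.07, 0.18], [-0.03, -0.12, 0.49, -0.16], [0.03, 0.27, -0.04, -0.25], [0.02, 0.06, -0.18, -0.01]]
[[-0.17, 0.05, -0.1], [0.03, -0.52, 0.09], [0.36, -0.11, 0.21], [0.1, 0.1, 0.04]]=b@ [[-2.36,-2.22,-0.98],[-0.43,0.83,-0.34],[-0.85,-0.61,-0.38],[-2.05,1.16,-1.26]]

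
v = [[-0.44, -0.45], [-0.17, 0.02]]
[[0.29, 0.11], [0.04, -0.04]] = v @ [[-0.28, 0.17],[-0.38, -0.41]]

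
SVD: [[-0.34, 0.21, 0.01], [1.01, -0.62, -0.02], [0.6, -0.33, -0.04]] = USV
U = [[-0.28,0.12,0.95], [0.83,-0.47,0.30], [0.48,0.88,0.03]]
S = [1.43, 0.04, 0.0]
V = [[0.86, -0.51, -0.03],[0.38, 0.66, -0.65],[0.35, 0.55, 0.76]]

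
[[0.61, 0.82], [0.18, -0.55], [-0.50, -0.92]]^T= [[0.61, 0.18, -0.50], [0.82, -0.55, -0.92]]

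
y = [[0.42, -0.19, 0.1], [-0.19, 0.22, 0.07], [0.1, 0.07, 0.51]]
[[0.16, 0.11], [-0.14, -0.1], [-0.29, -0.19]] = y@[[0.55,0.38], [0.04,0.03], [-0.68,-0.46]]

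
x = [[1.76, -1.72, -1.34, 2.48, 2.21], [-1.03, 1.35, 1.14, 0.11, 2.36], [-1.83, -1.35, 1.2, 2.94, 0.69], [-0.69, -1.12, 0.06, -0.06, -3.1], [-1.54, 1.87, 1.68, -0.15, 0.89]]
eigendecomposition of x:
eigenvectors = [[0.38+0.05j,0.38-0.05j,(-0.5+0j),(-0.63+0j),0.48+0.00j], [-0.31-0.22j,-0.31+0.22j,(0.29+0j),-0.14+0.00j,-0.34+0.00j], [0.65+0.00j,0.65-0.00j,-0.72+0.00j,-0.72+0.00j,(0.79+0j)], [0.40+0.19j,(0.4-0.19j),(-0.35+0j),(0.11+0j),(-0.18+0j)], [-0.22-0.21j,-0.22+0.21j,0.19+0.00j,(0.23+0j),0.03+0.00j]]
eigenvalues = [(2.39+0.94j), (2.39-0.94j), (1.72+0j), (-1.36+0j), 0j]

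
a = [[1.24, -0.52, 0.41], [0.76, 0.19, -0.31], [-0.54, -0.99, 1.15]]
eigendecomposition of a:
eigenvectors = [[-0.21+0.56j, (-0.21-0.56j), 0.09+0.00j], [(0.22+0.24j), 0.22-0.24j, (0.74+0j)], [(-0.74+0j), (-0.74-0j), 0.67+0.00j]]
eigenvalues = [(1.29+0.73j), (1.29-0.73j), (-0+0j)]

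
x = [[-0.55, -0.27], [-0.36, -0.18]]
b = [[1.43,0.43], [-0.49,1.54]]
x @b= [[-0.65, -0.65], [-0.43, -0.43]]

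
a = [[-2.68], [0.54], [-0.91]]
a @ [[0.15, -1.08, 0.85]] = [[-0.40, 2.89, -2.28], [0.08, -0.58, 0.46], [-0.14, 0.98, -0.77]]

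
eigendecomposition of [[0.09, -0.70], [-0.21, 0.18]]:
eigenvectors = [[-0.90, 0.85],[-0.44, -0.52]]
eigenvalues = [-0.25, 0.52]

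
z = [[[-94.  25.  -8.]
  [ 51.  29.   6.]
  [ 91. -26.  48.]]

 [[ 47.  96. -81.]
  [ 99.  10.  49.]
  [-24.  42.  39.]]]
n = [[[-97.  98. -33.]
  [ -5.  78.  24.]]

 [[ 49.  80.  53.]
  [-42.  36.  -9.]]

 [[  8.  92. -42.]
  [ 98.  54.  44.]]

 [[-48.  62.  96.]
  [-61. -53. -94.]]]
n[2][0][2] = -42.0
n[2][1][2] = 44.0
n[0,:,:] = [[-97.0, 98.0, -33.0], [-5.0, 78.0, 24.0]]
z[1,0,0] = 47.0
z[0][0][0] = -94.0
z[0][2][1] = -26.0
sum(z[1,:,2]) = 7.0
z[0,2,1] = -26.0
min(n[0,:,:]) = -97.0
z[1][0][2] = -81.0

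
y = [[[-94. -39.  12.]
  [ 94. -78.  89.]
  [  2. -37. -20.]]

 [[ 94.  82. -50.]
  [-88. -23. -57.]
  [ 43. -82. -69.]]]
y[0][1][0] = 94.0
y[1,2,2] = -69.0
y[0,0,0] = -94.0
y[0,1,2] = 89.0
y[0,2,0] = 2.0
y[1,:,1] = [82.0, -23.0, -82.0]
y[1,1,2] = -57.0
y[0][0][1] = -39.0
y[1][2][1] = -82.0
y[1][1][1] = -23.0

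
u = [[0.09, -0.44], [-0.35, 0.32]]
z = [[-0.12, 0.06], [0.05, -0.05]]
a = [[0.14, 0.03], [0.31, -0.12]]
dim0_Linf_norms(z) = [0.12, 0.06]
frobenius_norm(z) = 0.15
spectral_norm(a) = 0.35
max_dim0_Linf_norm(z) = 0.12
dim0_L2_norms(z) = [0.13, 0.08]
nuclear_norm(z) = 0.17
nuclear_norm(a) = 0.43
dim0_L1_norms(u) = [0.44, 0.76]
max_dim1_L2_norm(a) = 0.33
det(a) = -0.03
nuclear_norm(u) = 0.82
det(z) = 0.00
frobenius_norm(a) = 0.36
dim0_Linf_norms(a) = [0.31, 0.12]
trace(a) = 0.02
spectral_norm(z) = 0.15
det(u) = -0.13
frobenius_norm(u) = 0.65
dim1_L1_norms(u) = [0.53, 0.67]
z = u @ a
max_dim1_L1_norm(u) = 0.67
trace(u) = 0.41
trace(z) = -0.17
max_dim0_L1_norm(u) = 0.76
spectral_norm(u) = 0.62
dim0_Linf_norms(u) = [0.35, 0.44]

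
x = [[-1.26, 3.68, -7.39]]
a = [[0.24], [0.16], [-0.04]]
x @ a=[[0.58]]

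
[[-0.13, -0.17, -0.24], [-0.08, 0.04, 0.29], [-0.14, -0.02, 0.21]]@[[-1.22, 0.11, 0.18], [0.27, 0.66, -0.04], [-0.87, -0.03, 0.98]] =[[0.32, -0.12, -0.25], [-0.14, 0.01, 0.27], [-0.02, -0.03, 0.18]]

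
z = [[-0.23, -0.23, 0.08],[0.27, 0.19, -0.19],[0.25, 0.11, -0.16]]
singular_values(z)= [0.59, 0.11, 0.03]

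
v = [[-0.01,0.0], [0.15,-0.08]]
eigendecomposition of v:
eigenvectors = [[0.00, 0.42], [1.00, 0.91]]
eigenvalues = [-0.08, -0.01]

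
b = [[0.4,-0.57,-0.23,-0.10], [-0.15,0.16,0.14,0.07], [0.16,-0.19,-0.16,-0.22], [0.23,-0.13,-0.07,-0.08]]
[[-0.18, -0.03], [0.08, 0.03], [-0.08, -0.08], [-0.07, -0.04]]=b@ [[-0.2,-0.09], [0.05,-0.13], [0.33,0.15], [-0.06,0.29]]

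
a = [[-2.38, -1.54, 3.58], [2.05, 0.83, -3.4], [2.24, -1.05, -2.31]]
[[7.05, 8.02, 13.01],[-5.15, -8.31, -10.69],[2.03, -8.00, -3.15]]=a @ [[1.15, -0.41, -0.1], [-2.82, 1.24, -2.6], [1.52, 2.50, 2.45]]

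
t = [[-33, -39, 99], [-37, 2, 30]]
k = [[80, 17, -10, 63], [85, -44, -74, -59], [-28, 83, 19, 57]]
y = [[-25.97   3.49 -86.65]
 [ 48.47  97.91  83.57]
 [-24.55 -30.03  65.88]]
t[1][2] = 30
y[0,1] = 3.49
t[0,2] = 99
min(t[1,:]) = -37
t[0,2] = 99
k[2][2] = 19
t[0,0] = -33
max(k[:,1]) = 83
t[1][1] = 2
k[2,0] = -28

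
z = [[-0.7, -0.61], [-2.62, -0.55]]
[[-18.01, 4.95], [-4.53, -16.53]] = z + [[-17.31, 5.56], [-1.91, -15.98]]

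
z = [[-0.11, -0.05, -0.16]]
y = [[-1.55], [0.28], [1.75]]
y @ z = [[0.17,  0.08,  0.25], [-0.03,  -0.01,  -0.04], [-0.19,  -0.09,  -0.28]]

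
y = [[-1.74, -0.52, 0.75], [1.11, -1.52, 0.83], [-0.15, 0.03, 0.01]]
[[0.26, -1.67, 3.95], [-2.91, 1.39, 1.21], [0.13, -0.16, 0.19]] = y @ [[-0.59, 0.92, -1.38],  [1.49, -0.47, -1.09],  [0.01, -0.42, 1.31]]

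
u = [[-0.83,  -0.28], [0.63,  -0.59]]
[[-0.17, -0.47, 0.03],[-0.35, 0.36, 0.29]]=u @ [[0.0, 0.57, 0.1],[0.59, -0.01, -0.39]]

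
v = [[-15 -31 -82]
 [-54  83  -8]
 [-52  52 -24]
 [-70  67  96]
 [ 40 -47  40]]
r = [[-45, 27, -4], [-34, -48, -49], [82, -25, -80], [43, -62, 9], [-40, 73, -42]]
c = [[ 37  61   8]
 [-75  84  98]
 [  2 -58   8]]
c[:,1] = [61, 84, -58]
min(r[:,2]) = -80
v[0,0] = -15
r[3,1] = -62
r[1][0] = -34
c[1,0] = -75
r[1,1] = -48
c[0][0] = 37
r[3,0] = 43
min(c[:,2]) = 8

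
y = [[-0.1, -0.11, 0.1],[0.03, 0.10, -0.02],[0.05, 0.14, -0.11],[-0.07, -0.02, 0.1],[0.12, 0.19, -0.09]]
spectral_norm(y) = 0.37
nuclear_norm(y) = 0.52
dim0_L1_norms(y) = [0.37, 0.56, 0.42]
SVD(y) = [[-0.47, -0.26, 0.26], [0.26, -0.46, 0.04], [0.48, -0.04, 0.85], [-0.26, -0.79, 0.03], [0.64, -0.3, -0.46]] @ diag([0.3743603320653745, 0.09584368912337332, 0.04656532004748406]) @ [[0.47, 0.73, -0.51], [0.31, -0.67, -0.68], [-0.83, 0.16, -0.54]]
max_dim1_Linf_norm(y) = 0.19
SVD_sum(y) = [[-0.08, -0.13, 0.09], [0.05, 0.07, -0.05], [0.08, 0.13, -0.09], [-0.05, -0.07, 0.05], [0.11, 0.17, -0.12]] + [[-0.01, 0.02, 0.02],[-0.01, 0.03, 0.03],[-0.0, 0.00, 0.00],[-0.02, 0.05, 0.05],[-0.01, 0.02, 0.02]] + [[-0.01, 0.0, -0.01], [-0.0, 0.0, -0.00], [-0.03, 0.01, -0.02], [-0.0, 0.0, -0.00], [0.02, -0.0, 0.01]]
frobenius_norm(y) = 0.39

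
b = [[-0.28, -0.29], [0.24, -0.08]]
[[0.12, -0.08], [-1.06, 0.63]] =b@[[-3.44,2.05], [2.9,-1.7]]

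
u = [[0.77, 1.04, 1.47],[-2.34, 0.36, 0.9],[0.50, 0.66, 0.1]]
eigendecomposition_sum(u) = [[(-0.05-0j), -0.01+0.00j, (0.1+0j)], [-0.37-0.00j, -0.08+0.00j, (0.72+0j)], [(0.31+0j), (0.07-0j), (-0.62-0j)]] + [[0.41+0.69j, 0.53-0.39j, (0.68-0.33j)], [-0.99+0.18j, 0.22+0.78j, (0.09+0.94j)], [(0.09+0.37j), (0.29-0.1j), (0.36-0.06j)]] + [[(0.41-0.69j), 0.53+0.39j, (0.68+0.33j)], [-0.99-0.18j, (0.22-0.78j), (0.09-0.94j)], [(0.09-0.37j), (0.29+0.1j), 0.36+0.06j]]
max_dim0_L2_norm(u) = 2.51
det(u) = -2.25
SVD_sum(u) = [[0.27, -0.01, -0.08], [-2.41, 0.13, 0.69], [0.40, -0.02, -0.12]] + [[0.48,1.16,1.47], [0.08,0.19,0.24], [0.15,0.36,0.45]] + [[0.02, -0.11, 0.08], [-0.01, 0.04, -0.03], [-0.05, 0.32, -0.24]]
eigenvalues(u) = [(-0.75+0j), (0.99+1.42j), (0.99-1.42j)]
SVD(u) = [[-0.11, -0.94, -0.31], [0.98, -0.15, 0.12], [-0.16, -0.29, 0.94]] @ diag([2.5627122190366602, 2.0480258260264104, 0.42929744738239894]) @ [[-0.96,0.05,0.27], [-0.25,-0.60,-0.76], [-0.13,0.8,-0.59]]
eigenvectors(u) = [[(-0.11+0j), -0.21-0.56j, (-0.21+0.56j)], [(-0.75+0j), 0.75+0.00j, 0.75-0.00j], [(0.65+0j), -0.02-0.29j, -0.02+0.29j]]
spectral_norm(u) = 2.56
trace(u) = 1.23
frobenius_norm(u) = 3.31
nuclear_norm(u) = 5.04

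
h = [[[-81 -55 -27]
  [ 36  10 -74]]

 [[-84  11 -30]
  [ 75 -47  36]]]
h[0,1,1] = 10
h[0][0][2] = -27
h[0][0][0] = -81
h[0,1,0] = 36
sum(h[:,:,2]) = -95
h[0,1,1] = 10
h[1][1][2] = 36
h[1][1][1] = -47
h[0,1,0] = 36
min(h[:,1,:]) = -74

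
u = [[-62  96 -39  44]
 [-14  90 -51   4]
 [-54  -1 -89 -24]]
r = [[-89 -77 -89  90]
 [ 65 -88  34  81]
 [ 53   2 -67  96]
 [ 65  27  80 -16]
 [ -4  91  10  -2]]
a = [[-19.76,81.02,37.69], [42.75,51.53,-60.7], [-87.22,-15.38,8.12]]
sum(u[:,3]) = 24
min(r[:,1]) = -88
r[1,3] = 81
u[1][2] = -51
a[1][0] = 42.75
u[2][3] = -24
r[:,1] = [-77, -88, 2, 27, 91]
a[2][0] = -87.22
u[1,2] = -51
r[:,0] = [-89, 65, 53, 65, -4]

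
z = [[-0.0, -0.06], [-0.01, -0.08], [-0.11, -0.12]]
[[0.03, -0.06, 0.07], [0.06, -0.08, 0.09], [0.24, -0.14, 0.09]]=z@ [[-1.7, 0.2, 0.52], [-0.48, 0.96, -1.19]]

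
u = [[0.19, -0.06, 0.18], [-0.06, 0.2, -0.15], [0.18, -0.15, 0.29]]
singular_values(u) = [0.51, 0.14, 0.04]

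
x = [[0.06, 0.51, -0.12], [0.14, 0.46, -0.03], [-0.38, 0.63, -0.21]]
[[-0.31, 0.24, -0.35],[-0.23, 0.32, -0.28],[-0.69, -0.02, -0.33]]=x@[[0.69,  0.64,  -0.34], [-0.72,  0.53,  -0.45], [-0.11,  0.55,  0.83]]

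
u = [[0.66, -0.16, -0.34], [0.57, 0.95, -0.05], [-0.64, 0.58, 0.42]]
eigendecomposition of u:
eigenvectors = [[-0.41+0.00j, (-0.09-0.44j), -0.09+0.44j],[(0.2+0j), -0.67+0.00j, -0.67-0.00j],[(-0.89+0j), (-0.14+0.58j), (-0.14-0.58j)]]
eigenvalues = [(-0+0j), (1.02+0.42j), (1.02-0.42j)]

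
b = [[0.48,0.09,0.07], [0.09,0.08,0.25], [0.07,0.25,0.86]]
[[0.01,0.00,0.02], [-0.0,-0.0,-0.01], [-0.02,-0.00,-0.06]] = b @ [[0.04, 0.01, 0.07], [-0.09, -0.02, -0.07], [0.0, 0.0, -0.05]]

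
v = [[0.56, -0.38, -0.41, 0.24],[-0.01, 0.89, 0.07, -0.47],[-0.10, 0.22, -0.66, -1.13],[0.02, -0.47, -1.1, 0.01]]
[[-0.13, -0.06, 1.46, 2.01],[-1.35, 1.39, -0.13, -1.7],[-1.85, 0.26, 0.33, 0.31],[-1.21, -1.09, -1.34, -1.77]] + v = [[0.43,-0.44,1.05,2.25],[-1.36,2.28,-0.06,-2.17],[-1.95,0.48,-0.33,-0.82],[-1.19,-1.56,-2.44,-1.76]]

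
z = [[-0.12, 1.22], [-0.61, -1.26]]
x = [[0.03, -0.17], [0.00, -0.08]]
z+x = [[-0.09, 1.05], [-0.61, -1.34]]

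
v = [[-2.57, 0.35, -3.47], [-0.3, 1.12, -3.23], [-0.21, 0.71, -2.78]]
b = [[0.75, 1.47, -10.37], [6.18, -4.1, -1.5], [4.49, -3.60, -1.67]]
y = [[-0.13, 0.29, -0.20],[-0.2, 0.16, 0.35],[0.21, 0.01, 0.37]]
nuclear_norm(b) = 20.50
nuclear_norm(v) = 7.94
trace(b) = -5.02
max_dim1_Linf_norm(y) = 0.37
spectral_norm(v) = 5.97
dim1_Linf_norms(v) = [3.47, 3.23, 2.78]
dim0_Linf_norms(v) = [2.57, 1.12, 3.47]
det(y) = 0.04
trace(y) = 0.40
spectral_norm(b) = 11.14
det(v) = 1.98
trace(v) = -4.23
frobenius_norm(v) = 6.23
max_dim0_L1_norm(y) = 0.92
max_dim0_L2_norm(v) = 5.5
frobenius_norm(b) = 14.26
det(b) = 46.17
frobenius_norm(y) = 0.71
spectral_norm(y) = 0.55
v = b @ y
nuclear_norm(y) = 1.15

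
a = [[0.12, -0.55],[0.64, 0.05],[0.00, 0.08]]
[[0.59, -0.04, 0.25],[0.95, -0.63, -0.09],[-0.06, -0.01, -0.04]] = a @ [[1.54,-0.97,-0.11], [-0.74,-0.13,-0.47]]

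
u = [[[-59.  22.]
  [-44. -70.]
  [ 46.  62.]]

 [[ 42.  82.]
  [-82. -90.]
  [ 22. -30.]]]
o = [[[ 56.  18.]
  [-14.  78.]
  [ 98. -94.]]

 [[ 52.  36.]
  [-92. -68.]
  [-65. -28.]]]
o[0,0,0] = 56.0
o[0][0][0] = 56.0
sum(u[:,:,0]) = -75.0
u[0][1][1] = -70.0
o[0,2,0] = 98.0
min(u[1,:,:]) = -90.0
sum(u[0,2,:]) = 108.0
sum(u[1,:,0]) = -18.0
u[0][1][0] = -44.0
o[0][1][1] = 78.0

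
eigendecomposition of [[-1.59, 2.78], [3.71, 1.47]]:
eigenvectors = [[-0.81, -0.48], [0.59, -0.88]]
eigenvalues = [-3.62, 3.5]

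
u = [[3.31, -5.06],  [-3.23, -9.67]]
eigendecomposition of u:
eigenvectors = [[0.97, 0.34], [-0.22, 0.94]]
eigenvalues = [4.47, -10.83]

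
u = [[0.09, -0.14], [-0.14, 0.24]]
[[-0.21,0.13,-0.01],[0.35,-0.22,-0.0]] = u @ [[-1.02, 0.42, -1.26], [0.86, -0.66, -0.74]]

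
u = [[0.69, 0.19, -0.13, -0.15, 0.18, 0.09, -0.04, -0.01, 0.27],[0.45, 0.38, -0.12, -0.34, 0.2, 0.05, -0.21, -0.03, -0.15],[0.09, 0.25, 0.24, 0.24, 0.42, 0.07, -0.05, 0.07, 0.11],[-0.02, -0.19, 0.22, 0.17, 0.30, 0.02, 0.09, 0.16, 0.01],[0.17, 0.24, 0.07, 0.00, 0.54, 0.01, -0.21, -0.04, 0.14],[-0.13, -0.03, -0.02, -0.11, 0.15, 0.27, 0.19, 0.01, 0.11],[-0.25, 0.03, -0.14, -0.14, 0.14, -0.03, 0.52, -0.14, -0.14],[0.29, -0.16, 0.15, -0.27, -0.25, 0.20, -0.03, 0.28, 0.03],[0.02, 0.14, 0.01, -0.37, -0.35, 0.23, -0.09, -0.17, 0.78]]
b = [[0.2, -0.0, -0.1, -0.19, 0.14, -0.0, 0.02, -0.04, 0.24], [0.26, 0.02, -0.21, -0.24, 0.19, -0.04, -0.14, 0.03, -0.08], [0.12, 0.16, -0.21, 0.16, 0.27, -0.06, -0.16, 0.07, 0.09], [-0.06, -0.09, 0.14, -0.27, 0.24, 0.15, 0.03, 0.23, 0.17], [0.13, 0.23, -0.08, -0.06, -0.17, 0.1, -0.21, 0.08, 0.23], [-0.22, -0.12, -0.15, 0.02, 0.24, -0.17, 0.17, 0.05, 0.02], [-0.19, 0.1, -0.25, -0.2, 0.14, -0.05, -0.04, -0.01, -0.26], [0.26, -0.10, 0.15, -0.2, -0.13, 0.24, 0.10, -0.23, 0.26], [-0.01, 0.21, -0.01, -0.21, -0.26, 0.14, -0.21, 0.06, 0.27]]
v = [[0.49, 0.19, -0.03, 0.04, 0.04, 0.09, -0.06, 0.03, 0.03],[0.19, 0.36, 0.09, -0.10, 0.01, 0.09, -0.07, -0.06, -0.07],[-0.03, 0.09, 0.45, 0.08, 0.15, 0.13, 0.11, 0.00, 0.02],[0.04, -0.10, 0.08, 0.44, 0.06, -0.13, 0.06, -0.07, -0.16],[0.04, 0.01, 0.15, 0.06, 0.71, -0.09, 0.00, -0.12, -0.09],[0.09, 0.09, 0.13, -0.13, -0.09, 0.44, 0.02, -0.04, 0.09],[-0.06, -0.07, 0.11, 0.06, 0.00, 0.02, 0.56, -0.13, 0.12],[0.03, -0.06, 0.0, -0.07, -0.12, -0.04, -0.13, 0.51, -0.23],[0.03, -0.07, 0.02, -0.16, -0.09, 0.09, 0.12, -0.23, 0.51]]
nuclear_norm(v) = 4.47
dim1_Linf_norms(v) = [0.49, 0.36, 0.45, 0.44, 0.71, 0.44, 0.56, 0.51, 0.51]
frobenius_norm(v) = 1.72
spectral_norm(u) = 1.25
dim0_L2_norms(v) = [0.54, 0.45, 0.52, 0.52, 0.75, 0.51, 0.61, 0.6, 0.61]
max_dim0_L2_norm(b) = 0.61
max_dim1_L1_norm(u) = 2.16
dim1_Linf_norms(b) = [0.24, 0.26, 0.27, 0.27, 0.23, 0.24, 0.26, 0.26, 0.27]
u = v + b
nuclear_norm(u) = 5.09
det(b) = -0.00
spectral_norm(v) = 0.90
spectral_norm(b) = 0.89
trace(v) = 4.47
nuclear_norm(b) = 3.66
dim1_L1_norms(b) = [0.93, 1.21, 1.3, 1.38, 1.29, 1.16, 1.24, 1.67, 1.38]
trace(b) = -0.60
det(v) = 0.00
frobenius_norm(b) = 1.48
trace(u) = 3.87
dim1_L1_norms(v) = [1.0, 1.04, 1.06, 1.14, 1.27, 1.12, 1.13, 1.19, 1.32]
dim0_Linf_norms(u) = [0.69, 0.38, 0.24, 0.37, 0.54, 0.27, 0.52, 0.28, 0.78]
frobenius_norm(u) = 2.07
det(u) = -0.00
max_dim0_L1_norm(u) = 2.53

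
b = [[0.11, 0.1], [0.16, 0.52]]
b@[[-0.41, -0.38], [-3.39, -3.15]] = [[-0.38, -0.36], [-1.83, -1.70]]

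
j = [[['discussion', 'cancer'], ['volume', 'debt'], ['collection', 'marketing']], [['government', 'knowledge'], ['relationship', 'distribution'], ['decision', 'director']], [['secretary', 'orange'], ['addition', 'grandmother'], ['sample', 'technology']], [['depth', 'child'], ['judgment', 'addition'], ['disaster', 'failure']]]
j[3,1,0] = 'judgment'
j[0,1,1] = 'debt'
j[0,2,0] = 'collection'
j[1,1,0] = 'relationship'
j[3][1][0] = 'judgment'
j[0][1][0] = 'volume'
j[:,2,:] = [['collection', 'marketing'], ['decision', 'director'], ['sample', 'technology'], ['disaster', 'failure']]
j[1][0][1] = 'knowledge'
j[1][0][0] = 'government'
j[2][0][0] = 'secretary'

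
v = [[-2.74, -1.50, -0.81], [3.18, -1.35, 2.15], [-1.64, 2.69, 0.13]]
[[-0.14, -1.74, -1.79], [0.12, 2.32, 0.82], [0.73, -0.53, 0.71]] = v@[[-0.15,0.47,0.35], [0.16,0.07,0.47], [0.38,0.43,0.16]]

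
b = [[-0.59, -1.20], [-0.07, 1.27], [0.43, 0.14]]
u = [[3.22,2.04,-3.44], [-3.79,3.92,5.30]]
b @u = [[2.65, -5.91, -4.33], [-5.04, 4.84, 6.97], [0.85, 1.43, -0.74]]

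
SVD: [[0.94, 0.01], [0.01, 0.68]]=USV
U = [[-1.0,-0.04], [-0.04,1.0]]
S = [0.94, 0.68]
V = [[-1.0, -0.04], [-0.04, 1.00]]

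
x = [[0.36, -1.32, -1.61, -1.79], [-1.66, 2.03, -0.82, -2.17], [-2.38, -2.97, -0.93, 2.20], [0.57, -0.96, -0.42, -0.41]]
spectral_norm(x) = 4.86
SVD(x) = [[-0.01, -0.65, -0.65, -0.39],[-0.48, -0.66, 0.55, 0.2],[0.87, -0.36, 0.33, 0.03],[0.07, -0.13, -0.41, 0.9]] @ diag([4.859837259642144, 3.2434639946885753, 2.749982761116881, 0.08196303137836985]) @ [[-0.26, -0.75, -0.09, 0.61], [0.5, 0.22, 0.61, 0.57], [-0.78, 0.51, 0.17, 0.32], [-0.25, -0.37, 0.77, -0.45]]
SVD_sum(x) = [[0.01,0.04,0.0,-0.03], [0.60,1.74,0.21,-1.42], [-1.09,-3.17,-0.38,2.58], [-0.09,-0.27,-0.03,0.22]] + [[-1.07, -0.46, -1.28, -1.21], [-1.07, -0.47, -1.3, -1.22], [-0.59, -0.26, -0.71, -0.66], [-0.21, -0.09, -0.25, -0.24]] + [[1.4,-0.91,-0.31,-0.57], [-1.18,0.76,0.26,0.48], [-0.71,0.46,0.15,0.29], [0.89,-0.57,-0.19,-0.36]] + [[0.01, 0.01, -0.02, 0.01], [-0.00, -0.01, 0.01, -0.01], [-0.0, -0.0, 0.00, -0.00], [-0.02, -0.03, 0.06, -0.03]]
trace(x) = 1.05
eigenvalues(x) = [-3.37, 2.75, 1.87, -0.2]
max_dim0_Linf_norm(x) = 2.97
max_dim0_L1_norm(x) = 7.28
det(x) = 3.55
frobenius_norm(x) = 6.46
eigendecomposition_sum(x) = [[-1.02,-0.93,-1.07,-0.5], [-0.65,-0.59,-0.68,-0.32], [-1.57,-1.43,-1.65,-0.77], [-0.24,-0.21,-0.25,-0.12]] + [[-0.91,1.03,0.18,-0.07], [-3.86,4.39,0.74,-0.31], [3.98,-4.53,-0.77,0.32], [0.48,-0.54,-0.09,0.04]] + [[2.25, -1.41, -0.71, -1.12], [2.79, -1.74, -0.88, -1.39], [-4.67, 2.92, 1.48, 2.32], [0.25, -0.16, -0.08, -0.12]] + [[0.04, -0.02, -0.0, -0.10], [0.06, -0.03, -0.0, -0.16], [-0.12, 0.07, 0.00, 0.33], [0.08, -0.04, -0.00, -0.21]]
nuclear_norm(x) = 10.94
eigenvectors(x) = [[0.51, -0.16, 0.38, 0.23], [0.32, -0.68, 0.47, 0.36], [0.79, 0.71, -0.79, -0.76], [0.12, 0.08, 0.04, 0.49]]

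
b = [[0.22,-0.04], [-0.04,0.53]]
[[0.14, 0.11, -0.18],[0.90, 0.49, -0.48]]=b @ [[0.96, 0.66, -1.0], [1.77, 0.98, -0.98]]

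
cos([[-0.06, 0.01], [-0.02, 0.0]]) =[[1.00,0.0], [-0.0,1.00]]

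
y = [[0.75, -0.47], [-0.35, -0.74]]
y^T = [[0.75, -0.35], [-0.47, -0.74]]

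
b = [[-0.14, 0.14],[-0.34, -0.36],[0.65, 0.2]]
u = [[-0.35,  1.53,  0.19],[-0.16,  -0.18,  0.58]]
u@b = [[-0.35, -0.56], [0.46, 0.16]]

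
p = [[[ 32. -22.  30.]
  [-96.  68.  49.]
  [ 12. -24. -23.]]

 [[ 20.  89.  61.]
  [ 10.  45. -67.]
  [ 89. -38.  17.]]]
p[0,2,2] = -23.0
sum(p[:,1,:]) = 9.0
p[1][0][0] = 20.0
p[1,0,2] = 61.0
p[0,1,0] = -96.0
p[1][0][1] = 89.0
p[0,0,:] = [32.0, -22.0, 30.0]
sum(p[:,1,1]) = 113.0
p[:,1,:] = [[-96.0, 68.0, 49.0], [10.0, 45.0, -67.0]]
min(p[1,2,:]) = -38.0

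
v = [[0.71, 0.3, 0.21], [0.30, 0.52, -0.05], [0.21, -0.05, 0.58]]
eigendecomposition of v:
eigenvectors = [[0.80, 0.6, -0.03], [0.48, -0.67, -0.57], [0.36, -0.44, 0.82]]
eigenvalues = [0.98, 0.22, 0.61]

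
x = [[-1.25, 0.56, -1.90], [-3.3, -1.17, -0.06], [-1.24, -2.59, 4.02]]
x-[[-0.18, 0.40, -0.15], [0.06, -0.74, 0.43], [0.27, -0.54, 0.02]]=[[-1.07, 0.16, -1.75], [-3.36, -0.43, -0.49], [-1.51, -2.05, 4.0]]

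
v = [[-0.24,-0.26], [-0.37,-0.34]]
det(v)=-0.015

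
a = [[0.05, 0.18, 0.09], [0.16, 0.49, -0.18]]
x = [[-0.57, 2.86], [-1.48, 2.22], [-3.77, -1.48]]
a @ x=[[-0.63, 0.41], [-0.14, 1.81]]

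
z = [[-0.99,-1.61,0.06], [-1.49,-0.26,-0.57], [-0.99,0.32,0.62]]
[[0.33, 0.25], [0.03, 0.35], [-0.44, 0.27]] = z @ [[0.15,  -0.25], [-0.31,  0.0], [-0.31,  0.04]]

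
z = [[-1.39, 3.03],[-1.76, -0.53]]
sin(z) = [[-4.52, 3.66], [-2.13, -3.48]]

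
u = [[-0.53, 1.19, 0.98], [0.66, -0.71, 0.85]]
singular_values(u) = [1.67, 1.24]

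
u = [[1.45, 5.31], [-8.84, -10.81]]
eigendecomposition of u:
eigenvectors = [[-0.55-0.27j,-0.55+0.27j],  [(0.79+0j),0.79-0.00j]]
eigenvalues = [(-4.68+3.06j), (-4.68-3.06j)]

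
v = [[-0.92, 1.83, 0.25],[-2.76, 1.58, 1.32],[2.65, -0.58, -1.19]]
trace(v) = -0.53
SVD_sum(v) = [[-1.35, 0.74, 0.61], [-2.81, 1.53, 1.26], [2.34, -1.27, -1.05]] + [[0.45, 1.10, -0.32],[0.02, 0.04, -0.01],[0.28, 0.69, -0.2]] + [[-0.02,-0.0,-0.04], [0.03,0.01,0.07], [0.03,0.01,0.06]]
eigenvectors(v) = [[-0.09-0.48j, (-0.09+0.48j), 0.50+0.00j],  [(0.52-0.22j), 0.52+0.22j, (0.2+0j)],  [(-0.67+0j), (-0.67-0j), 0.84+0.00j]]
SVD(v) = [[-0.35, 0.85, -0.4], [-0.72, 0.03, 0.69], [0.60, 0.53, 0.6]] @ diag([4.772098544725333, 1.4504854832373388, 0.11120855339449255]) @ [[0.82, -0.44, -0.37], [0.37, 0.89, -0.26], [0.44, 0.08, 0.89]]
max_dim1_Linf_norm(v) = 2.76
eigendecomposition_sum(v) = [[-0.42+1.12j, 0.82-0.48j, (0.05-0.55j)], [-1.36-0.18j, (0.75+0.8j), 0.63-0.09j], [1.40+0.83j, -0.44-1.22j, (-0.72-0.2j)]] + [[-0.42-1.12j, 0.82+0.48j, 0.05+0.55j], [-1.36+0.18j, 0.75-0.80j, 0.63+0.09j], [1.40-0.83j, (-0.44+1.22j), (-0.72+0.2j)]] + [[(-0.08-0j), (0.18+0j), (0.15+0j)], [-0.03-0.00j, (0.07+0j), 0.06+0.00j], [-0.14-0.00j, (0.31+0j), (0.26+0j)]]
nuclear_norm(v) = 6.33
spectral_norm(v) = 4.77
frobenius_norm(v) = 4.99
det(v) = 0.77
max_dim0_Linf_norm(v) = 2.76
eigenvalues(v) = [(-0.39+1.72j), (-0.39-1.72j), (0.25+0j)]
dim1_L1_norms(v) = [3.0, 5.66, 4.42]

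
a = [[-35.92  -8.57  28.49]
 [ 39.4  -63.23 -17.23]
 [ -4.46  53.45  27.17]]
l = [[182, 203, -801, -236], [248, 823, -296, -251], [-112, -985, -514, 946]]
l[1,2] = -296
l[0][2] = -801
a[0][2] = 28.49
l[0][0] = 182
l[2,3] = 946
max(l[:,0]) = 248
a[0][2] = 28.49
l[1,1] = 823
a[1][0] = 39.4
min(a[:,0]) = -35.92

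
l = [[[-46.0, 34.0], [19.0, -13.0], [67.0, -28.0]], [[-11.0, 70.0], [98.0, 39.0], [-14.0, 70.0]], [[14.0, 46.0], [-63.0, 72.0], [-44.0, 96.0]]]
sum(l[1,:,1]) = 179.0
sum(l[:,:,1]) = 386.0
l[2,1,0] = -63.0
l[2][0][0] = 14.0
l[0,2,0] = 67.0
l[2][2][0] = -44.0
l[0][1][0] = 19.0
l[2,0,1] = 46.0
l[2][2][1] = 96.0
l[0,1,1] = -13.0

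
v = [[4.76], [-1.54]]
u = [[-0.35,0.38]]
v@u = [[-1.67, 1.81], [0.54, -0.59]]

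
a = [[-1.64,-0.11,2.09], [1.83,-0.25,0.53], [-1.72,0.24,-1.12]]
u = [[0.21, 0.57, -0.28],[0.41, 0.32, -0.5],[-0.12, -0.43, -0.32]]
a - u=[[-1.85, -0.68, 2.37],[1.42, -0.57, 1.03],[-1.60, 0.67, -0.8]]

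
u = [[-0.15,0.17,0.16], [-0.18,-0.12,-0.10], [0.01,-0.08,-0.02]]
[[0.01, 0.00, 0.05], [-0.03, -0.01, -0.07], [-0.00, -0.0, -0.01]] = u@[[0.07, 0.02, 0.12], [0.02, 0.01, 0.02], [0.12, 0.02, 0.42]]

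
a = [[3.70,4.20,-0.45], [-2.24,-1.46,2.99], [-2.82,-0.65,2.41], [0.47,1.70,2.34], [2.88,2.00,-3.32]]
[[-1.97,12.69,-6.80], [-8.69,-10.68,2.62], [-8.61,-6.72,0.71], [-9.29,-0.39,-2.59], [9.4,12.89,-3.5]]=a @ [[0.80, -0.29, 0.38], [-1.50, 3.03, -1.93], [-3.04, -2.31, 0.22]]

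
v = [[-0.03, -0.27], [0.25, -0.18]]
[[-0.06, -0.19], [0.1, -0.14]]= v @ [[0.52, -0.04], [0.15, 0.71]]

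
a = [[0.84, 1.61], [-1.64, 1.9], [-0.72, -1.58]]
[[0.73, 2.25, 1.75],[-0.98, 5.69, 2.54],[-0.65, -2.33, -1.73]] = a@[[0.70, -1.15, -0.18], [0.09, 2.0, 1.18]]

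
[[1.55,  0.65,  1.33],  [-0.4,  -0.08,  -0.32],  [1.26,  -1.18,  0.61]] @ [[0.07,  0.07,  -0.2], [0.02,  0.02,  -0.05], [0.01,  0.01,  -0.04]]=[[0.13, 0.13, -0.40], [-0.03, -0.03, 0.1], [0.07, 0.07, -0.22]]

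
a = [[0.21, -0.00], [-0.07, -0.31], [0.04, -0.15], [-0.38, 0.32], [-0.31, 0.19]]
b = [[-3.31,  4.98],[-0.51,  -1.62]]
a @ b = [[-0.7, 1.05], [0.39, 0.15], [-0.06, 0.44], [1.09, -2.41], [0.93, -1.85]]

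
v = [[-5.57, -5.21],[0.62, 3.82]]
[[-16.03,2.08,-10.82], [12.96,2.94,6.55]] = v @[[-0.35, -1.29, 0.40], [3.45, 0.98, 1.65]]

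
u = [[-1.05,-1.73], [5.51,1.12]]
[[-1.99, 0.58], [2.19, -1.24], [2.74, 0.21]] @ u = [[5.29, 4.09], [-9.13, -5.18], [-1.72, -4.51]]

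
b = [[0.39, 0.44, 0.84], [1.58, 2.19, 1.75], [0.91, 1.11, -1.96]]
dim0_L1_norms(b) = [2.88, 3.74, 4.55]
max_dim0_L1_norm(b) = 4.55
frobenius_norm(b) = 4.16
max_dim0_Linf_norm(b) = 2.19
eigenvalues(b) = [3.05, 0.07, -2.51]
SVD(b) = [[-0.28,-0.15,-0.95],[-0.96,0.01,0.29],[-0.04,0.99,-0.15]] @ diag([3.3574496538146534, 2.4557822977783856, 0.06902990669396938]) @ [[-0.49, -0.67, -0.55], [0.35, 0.43, -0.84], [-0.80, 0.60, -0.02]]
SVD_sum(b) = [[0.47, 0.64, 0.52], [1.59, 2.17, 1.77], [0.06, 0.08, 0.07]] + [[-0.13, -0.16, 0.32], [0.01, 0.01, -0.02], [0.84, 1.03, -2.03]] + [[0.05, -0.04, 0.0], [-0.02, 0.01, -0.00], [0.01, -0.01, 0.0]]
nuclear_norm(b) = 5.88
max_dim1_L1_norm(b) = 5.52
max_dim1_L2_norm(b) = 3.22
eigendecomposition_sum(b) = [[0.44, 0.58, 0.28], [1.75, 2.32, 1.1], [0.47, 0.62, 0.29]] + [[0.06, -0.02, 0.01], [-0.05, 0.01, -0.01], [0.00, -0.0, 0.00]] + [[-0.11,-0.12,0.55],[-0.13,-0.14,0.65],[0.44,0.49,-2.25]]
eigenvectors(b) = [[-0.23, -0.79, -0.23], [-0.94, 0.61, -0.27], [-0.25, -0.02, 0.93]]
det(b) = -0.57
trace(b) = 0.62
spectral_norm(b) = 3.36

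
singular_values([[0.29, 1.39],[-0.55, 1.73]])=[2.23, 0.57]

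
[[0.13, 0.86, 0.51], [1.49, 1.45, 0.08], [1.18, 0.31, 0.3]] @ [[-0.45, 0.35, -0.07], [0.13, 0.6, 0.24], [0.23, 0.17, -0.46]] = [[0.17, 0.65, -0.04], [-0.46, 1.41, 0.21], [-0.42, 0.65, -0.15]]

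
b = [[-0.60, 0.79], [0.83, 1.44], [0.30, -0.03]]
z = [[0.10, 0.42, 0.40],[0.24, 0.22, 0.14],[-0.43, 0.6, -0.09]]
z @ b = [[0.41, 0.67], [0.08, 0.5], [0.73, 0.53]]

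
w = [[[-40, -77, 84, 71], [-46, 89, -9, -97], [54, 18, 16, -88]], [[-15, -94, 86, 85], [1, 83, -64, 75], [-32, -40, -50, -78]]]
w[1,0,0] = -15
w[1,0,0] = -15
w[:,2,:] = [[54, 18, 16, -88], [-32, -40, -50, -78]]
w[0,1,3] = -97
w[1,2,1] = -40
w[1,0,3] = 85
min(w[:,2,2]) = -50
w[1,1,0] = 1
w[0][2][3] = -88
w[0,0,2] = 84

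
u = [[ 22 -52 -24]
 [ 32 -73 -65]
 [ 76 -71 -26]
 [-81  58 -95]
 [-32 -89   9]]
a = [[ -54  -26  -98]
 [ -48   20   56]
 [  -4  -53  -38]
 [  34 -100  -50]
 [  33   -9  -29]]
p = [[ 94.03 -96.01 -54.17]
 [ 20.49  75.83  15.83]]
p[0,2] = -54.17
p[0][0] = 94.03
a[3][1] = -100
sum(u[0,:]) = -54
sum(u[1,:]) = -106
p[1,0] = 20.49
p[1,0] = 20.49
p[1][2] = 15.83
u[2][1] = -71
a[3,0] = 34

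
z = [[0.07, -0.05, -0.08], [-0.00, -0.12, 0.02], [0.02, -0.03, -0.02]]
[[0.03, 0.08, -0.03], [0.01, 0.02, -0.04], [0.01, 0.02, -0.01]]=z @ [[0.44,0.39,0.21], [-0.06,-0.24,0.41], [0.02,-0.45,0.33]]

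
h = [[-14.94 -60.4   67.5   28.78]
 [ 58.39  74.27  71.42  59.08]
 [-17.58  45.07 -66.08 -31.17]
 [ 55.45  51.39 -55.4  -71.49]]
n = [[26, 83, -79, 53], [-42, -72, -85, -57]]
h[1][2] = 71.42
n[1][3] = -57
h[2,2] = -66.08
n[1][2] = -85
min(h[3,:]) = -71.49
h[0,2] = 67.5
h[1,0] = 58.39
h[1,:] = [58.39, 74.27, 71.42, 59.08]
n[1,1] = -72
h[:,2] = [67.5, 71.42, -66.08, -55.4]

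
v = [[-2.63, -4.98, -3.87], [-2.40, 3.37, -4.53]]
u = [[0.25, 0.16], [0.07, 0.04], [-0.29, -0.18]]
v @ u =[[0.12, 0.08], [0.95, 0.57]]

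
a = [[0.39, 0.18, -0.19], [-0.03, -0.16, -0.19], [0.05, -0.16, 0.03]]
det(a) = -0.018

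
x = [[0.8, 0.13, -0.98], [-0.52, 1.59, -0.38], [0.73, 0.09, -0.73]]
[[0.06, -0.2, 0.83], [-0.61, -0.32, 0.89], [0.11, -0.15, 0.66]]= x@[[0.47,-0.02,0.35],[-0.16,-0.17,0.56],[0.3,0.17,-0.49]]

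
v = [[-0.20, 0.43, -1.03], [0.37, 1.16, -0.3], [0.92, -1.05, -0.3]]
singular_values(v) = [1.71, 1.16, 0.79]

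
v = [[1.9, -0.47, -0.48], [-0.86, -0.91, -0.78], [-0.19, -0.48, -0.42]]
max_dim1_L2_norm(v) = 2.02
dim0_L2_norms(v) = [2.09, 1.13, 1.01]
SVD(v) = [[-0.92,-0.37,-0.1],[0.38,-0.82,-0.42],[0.07,-0.43,0.9]] @ diag([2.096516743272857, 1.5115943702823573, 7.005181201049584e-05]) @ [[-1.00,0.03,0.06], [0.06,0.75,0.66], [0.02,-0.66,0.75]]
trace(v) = 0.57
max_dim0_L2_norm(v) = 2.09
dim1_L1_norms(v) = [2.85, 2.55, 1.09]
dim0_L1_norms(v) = [2.95, 1.86, 1.68]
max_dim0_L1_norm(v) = 2.95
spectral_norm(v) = 2.10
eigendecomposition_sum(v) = [[1.96, -0.26, -0.30], [-0.56, 0.08, 0.09], [-0.04, 0.01, 0.01]] + [[-0.06, -0.21, -0.18],[-0.30, -0.99, -0.87],[-0.15, -0.49, -0.43]] + [[-0.00,-0.0,0.00], [0.00,0.00,-0.00], [-0.0,-0.00,0.0]]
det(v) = -0.00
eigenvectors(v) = [[-0.96, 0.18, 0.02], [0.27, 0.88, -0.66], [0.02, 0.43, 0.75]]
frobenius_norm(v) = 2.58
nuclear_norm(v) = 3.61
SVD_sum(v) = [[1.93, -0.05, -0.11], [-0.79, 0.02, 0.04], [-0.15, 0.0, 0.01]] + [[-0.03, -0.42, -0.37],  [-0.07, -0.93, -0.82],  [-0.04, -0.48, -0.43]] + [[-0.00, 0.00, -0.00], [-0.00, 0.0, -0.00], [0.00, -0.00, 0.00]]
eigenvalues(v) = [2.04, -1.47, 0.0]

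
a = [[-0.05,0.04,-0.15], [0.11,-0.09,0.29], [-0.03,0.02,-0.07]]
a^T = [[-0.05, 0.11, -0.03], [0.04, -0.09, 0.02], [-0.15, 0.29, -0.07]]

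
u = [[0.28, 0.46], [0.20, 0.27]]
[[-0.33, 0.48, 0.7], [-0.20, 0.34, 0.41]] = u@[[-0.26, 1.74, -0.14], [-0.56, -0.02, 1.61]]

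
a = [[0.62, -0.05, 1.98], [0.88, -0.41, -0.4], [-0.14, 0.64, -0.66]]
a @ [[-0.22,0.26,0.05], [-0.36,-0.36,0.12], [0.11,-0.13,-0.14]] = [[0.1,-0.08,-0.25], [-0.09,0.43,0.05], [-0.27,-0.18,0.16]]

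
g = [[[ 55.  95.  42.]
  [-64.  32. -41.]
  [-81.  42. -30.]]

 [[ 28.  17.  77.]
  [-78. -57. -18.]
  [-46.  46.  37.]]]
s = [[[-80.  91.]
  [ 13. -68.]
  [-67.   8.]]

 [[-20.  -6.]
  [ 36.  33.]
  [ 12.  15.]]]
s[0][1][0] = 13.0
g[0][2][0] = -81.0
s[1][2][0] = 12.0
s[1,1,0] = 36.0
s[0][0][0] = -80.0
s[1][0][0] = -20.0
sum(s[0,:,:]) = -103.0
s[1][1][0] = 36.0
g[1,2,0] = -46.0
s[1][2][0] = 12.0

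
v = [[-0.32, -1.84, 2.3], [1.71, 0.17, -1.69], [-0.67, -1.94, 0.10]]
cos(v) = [[3.60,3.01,-2.29], [-1.11,0.77,-1.32], [2.01,0.31,-0.09]]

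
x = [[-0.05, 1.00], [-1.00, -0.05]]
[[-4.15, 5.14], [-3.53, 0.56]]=x @ [[3.73, -0.82], [-3.96, 5.10]]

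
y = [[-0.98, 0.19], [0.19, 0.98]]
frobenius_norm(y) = 1.41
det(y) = -1.00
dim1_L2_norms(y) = [1.0, 1.0]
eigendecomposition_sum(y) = [[-0.99, 0.10], [0.09, -0.01]] + [[0.01, 0.09],[0.09, 0.99]]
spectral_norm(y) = 1.00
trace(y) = 0.00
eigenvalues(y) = [-1.0, 1.0]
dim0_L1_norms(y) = [1.17, 1.17]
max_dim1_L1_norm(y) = 1.17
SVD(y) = [[-0.98, 0.19],[0.19, 0.98]] @ diag([0.9982484660644363, 0.9982484660644363]) @ [[1.0, 0.0], [0.00, 1.00]]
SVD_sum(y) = [[-0.98, 0.0],[0.19, 0.00]] + [[0.00,  0.19], [0.00,  0.98]]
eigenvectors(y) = [[-1.00,-0.10],  [0.10,-1.0]]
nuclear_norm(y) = 2.00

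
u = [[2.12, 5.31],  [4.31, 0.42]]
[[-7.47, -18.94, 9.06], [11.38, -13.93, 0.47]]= u @[[2.89,-3.00,-0.06], [-2.56,-2.37,1.73]]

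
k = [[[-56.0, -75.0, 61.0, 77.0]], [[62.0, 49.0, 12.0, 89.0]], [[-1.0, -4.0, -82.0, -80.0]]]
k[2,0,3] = -80.0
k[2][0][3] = -80.0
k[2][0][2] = -82.0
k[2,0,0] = -1.0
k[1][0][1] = 49.0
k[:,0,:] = [[-56.0, -75.0, 61.0, 77.0], [62.0, 49.0, 12.0, 89.0], [-1.0, -4.0, -82.0, -80.0]]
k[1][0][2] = 12.0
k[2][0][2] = -82.0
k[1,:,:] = [[62.0, 49.0, 12.0, 89.0]]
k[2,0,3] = -80.0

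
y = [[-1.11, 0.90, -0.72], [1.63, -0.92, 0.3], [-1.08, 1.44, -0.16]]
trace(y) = -2.19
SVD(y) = [[-0.52, 0.4, -0.76], [0.62, -0.43, -0.65], [-0.59, -0.81, -0.02]] @ diag([2.986356417169835, 0.5691756247089872, 0.42084968559531777]) @ [[0.74, -0.63, 0.22], [-0.47, -0.73, -0.5], [-0.48, -0.27, 0.84]]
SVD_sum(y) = [[-1.16, 0.98, -0.34], [1.38, -1.17, 0.41], [-1.3, 1.10, -0.38]] + [[-0.11, -0.16, -0.11], [0.11, 0.18, 0.12], [0.22, 0.34, 0.23]] + [[0.15, 0.09, -0.27], [0.13, 0.07, -0.23], [0.0, 0.00, -0.01]]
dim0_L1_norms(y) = [3.82, 3.26, 1.18]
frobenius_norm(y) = 3.07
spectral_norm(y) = 2.99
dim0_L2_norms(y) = [2.25, 1.93, 0.8]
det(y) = -0.72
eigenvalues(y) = [(-2.76+0j), (0.29+0.42j), (0.29-0.42j)]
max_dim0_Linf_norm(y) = 1.63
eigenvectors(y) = [[0.57+0.00j, (-0.22+0.39j), (-0.22-0.39j)], [(-0.6+0j), 0.06+0.51j, 0.06-0.51j], [0.57+0.00j, (0.73+0j), 0.73-0.00j]]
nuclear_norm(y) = 3.98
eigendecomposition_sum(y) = [[-1.27+0.00j, (0.98-0j), -0.47+0.00j], [1.33-0.00j, (-1.03+0j), 0.49-0.00j], [(-1.26+0j), (0.98-0j), -0.46+0.00j]] + [[0.08+0.11j, (-0.04+0.14j), -0.13+0.04j], [0.15+0.05j, (0.05+0.16j), (-0.09+0.12j)], [0.09-0.20j, (0.23-0.05j), 0.15+0.15j]] + [[(0.08-0.11j), -0.04-0.14j, -0.13-0.04j],  [0.15-0.05j, 0.05-0.16j, -0.09-0.12j],  [0.09+0.20j, (0.23+0.05j), (0.15-0.15j)]]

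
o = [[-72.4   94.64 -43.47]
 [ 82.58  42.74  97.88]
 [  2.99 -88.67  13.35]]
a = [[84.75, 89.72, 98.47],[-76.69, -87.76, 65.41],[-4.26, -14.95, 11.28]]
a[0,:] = [84.75, 89.72, 98.47]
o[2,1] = -88.67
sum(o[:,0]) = 13.169999999999993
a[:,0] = [84.75, -76.69, -4.26]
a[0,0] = 84.75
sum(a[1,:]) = -99.03999999999999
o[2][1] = -88.67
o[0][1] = 94.64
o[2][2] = 13.35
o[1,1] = 42.74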